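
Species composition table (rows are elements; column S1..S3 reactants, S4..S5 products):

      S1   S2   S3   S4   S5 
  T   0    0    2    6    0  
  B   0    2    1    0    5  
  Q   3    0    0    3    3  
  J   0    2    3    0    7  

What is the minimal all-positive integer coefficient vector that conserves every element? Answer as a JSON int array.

T: 4·0+6·0+3·2 = 6 | 1·6+3·0 = 6
B: 4·0+6·2+3·1 = 15 | 1·0+3·5 = 15
Q: 4·3+6·0+3·0 = 12 | 1·3+3·3 = 12
J: 4·0+6·2+3·3 = 21 | 1·0+3·7 = 21
gcd(4,6,3,1,3) = 1

Coefficients: [4, 6, 3, 1, 3]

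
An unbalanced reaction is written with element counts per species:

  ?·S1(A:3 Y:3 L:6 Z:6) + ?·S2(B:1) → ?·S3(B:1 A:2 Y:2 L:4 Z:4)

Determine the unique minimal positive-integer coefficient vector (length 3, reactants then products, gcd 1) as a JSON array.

Coefficients: [2, 3, 3]

B: 2·0+3·1 = 3 | 3·1 = 3
A: 2·3+3·0 = 6 | 3·2 = 6
Y: 2·3+3·0 = 6 | 3·2 = 6
L: 2·6+3·0 = 12 | 3·4 = 12
Z: 2·6+3·0 = 12 | 3·4 = 12
gcd(2,3,3) = 1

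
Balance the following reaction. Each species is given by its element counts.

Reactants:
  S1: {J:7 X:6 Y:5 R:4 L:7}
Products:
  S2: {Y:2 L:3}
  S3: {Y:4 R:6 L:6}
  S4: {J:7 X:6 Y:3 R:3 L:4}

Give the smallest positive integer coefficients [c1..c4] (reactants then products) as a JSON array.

J: 6·7 = 42 | 4·0+1·0+6·7 = 42
X: 6·6 = 36 | 4·0+1·0+6·6 = 36
Y: 6·5 = 30 | 4·2+1·4+6·3 = 30
R: 6·4 = 24 | 4·0+1·6+6·3 = 24
L: 6·7 = 42 | 4·3+1·6+6·4 = 42
gcd(6,4,1,6) = 1

Coefficients: [6, 4, 1, 6]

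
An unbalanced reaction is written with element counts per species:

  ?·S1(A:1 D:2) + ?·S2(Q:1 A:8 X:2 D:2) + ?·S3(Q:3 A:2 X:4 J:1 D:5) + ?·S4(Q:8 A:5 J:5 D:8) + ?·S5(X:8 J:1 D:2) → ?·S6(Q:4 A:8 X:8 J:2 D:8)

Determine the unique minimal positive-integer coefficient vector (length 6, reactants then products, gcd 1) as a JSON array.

Coefficients: [3, 4, 4, 1, 3, 6]

Q: 3·0+4·1+4·3+1·8+3·0 = 24 | 6·4 = 24
A: 3·1+4·8+4·2+1·5+3·0 = 48 | 6·8 = 48
X: 3·0+4·2+4·4+1·0+3·8 = 48 | 6·8 = 48
J: 3·0+4·0+4·1+1·5+3·1 = 12 | 6·2 = 12
D: 3·2+4·2+4·5+1·8+3·2 = 48 | 6·8 = 48
gcd(3,4,4,1,3,6) = 1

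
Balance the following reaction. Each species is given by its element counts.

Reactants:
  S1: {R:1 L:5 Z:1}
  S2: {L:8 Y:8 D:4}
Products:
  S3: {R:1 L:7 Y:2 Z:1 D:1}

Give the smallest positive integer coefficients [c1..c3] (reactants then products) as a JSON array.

Coefficients: [4, 1, 4]

R: 4·1+1·0 = 4 | 4·1 = 4
L: 4·5+1·8 = 28 | 4·7 = 28
Y: 4·0+1·8 = 8 | 4·2 = 8
Z: 4·1+1·0 = 4 | 4·1 = 4
D: 4·0+1·4 = 4 | 4·1 = 4
gcd(4,1,4) = 1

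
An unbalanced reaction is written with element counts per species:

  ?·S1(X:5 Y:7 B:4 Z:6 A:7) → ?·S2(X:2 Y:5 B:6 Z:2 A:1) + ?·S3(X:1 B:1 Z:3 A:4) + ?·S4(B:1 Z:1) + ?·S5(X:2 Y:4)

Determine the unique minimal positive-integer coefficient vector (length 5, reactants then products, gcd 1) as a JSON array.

Coefficients: [3, 1, 5, 1, 4]

X: 3·5 = 15 | 1·2+5·1+1·0+4·2 = 15
Y: 3·7 = 21 | 1·5+5·0+1·0+4·4 = 21
B: 3·4 = 12 | 1·6+5·1+1·1+4·0 = 12
Z: 3·6 = 18 | 1·2+5·3+1·1+4·0 = 18
A: 3·7 = 21 | 1·1+5·4+1·0+4·0 = 21
gcd(3,1,5,1,4) = 1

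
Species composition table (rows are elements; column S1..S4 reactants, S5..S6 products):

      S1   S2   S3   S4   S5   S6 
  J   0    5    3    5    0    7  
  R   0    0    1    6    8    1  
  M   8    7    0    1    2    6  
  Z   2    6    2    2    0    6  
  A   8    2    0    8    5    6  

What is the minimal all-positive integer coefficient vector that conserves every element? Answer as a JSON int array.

Coefficients: [2, 3, 4, 3, 2, 6]

J: 2·0+3·5+4·3+3·5 = 42 | 2·0+6·7 = 42
R: 2·0+3·0+4·1+3·6 = 22 | 2·8+6·1 = 22
M: 2·8+3·7+4·0+3·1 = 40 | 2·2+6·6 = 40
Z: 2·2+3·6+4·2+3·2 = 36 | 2·0+6·6 = 36
A: 2·8+3·2+4·0+3·8 = 46 | 2·5+6·6 = 46
gcd(2,3,4,3,2,6) = 1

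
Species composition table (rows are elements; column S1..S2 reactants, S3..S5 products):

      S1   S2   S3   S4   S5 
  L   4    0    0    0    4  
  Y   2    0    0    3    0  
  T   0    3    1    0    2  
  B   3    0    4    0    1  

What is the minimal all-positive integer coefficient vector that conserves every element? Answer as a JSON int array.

L: 6·4+5·0 = 24 | 3·0+4·0+6·4 = 24
Y: 6·2+5·0 = 12 | 3·0+4·3+6·0 = 12
T: 6·0+5·3 = 15 | 3·1+4·0+6·2 = 15
B: 6·3+5·0 = 18 | 3·4+4·0+6·1 = 18
gcd(6,5,3,4,6) = 1

Coefficients: [6, 5, 3, 4, 6]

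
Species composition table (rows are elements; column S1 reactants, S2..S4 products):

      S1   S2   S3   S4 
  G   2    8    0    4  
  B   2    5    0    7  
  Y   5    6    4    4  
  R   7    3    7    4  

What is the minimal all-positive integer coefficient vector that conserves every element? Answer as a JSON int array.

G: 6·2 = 12 | 1·8+5·0+1·4 = 12
B: 6·2 = 12 | 1·5+5·0+1·7 = 12
Y: 6·5 = 30 | 1·6+5·4+1·4 = 30
R: 6·7 = 42 | 1·3+5·7+1·4 = 42
gcd(6,1,5,1) = 1

Coefficients: [6, 1, 5, 1]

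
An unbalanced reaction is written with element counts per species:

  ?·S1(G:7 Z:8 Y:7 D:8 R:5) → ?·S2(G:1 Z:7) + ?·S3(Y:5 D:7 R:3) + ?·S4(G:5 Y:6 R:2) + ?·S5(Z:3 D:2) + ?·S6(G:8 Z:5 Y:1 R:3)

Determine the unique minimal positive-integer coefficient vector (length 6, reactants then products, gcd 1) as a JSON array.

Coefficients: [5, 1, 4, 2, 6, 3]

G: 5·7 = 35 | 1·1+4·0+2·5+6·0+3·8 = 35
Z: 5·8 = 40 | 1·7+4·0+2·0+6·3+3·5 = 40
Y: 5·7 = 35 | 1·0+4·5+2·6+6·0+3·1 = 35
D: 5·8 = 40 | 1·0+4·7+2·0+6·2+3·0 = 40
R: 5·5 = 25 | 1·0+4·3+2·2+6·0+3·3 = 25
gcd(5,1,4,2,6,3) = 1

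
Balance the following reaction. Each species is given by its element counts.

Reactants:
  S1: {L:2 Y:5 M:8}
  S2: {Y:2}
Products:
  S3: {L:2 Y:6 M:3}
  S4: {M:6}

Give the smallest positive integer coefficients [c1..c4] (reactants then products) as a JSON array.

Coefficients: [6, 3, 6, 5]

L: 6·2+3·0 = 12 | 6·2+5·0 = 12
Y: 6·5+3·2 = 36 | 6·6+5·0 = 36
M: 6·8+3·0 = 48 | 6·3+5·6 = 48
gcd(6,3,6,5) = 1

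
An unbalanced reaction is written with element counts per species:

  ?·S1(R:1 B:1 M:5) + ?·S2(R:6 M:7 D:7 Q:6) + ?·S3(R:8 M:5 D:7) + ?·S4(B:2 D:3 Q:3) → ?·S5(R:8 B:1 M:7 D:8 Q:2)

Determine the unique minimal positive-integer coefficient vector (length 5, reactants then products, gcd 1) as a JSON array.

Coefficients: [2, 1, 5, 2, 6]

R: 2·1+1·6+5·8+2·0 = 48 | 6·8 = 48
B: 2·1+1·0+5·0+2·2 = 6 | 6·1 = 6
M: 2·5+1·7+5·5+2·0 = 42 | 6·7 = 42
D: 2·0+1·7+5·7+2·3 = 48 | 6·8 = 48
Q: 2·0+1·6+5·0+2·3 = 12 | 6·2 = 12
gcd(2,1,5,2,6) = 1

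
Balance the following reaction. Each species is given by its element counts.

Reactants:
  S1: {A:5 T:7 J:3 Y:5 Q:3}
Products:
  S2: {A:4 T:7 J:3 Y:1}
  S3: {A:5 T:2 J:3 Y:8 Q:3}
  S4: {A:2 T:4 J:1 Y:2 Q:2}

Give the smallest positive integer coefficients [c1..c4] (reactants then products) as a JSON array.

Coefficients: [3, 1, 1, 3]

A: 3·5 = 15 | 1·4+1·5+3·2 = 15
T: 3·7 = 21 | 1·7+1·2+3·4 = 21
J: 3·3 = 9 | 1·3+1·3+3·1 = 9
Y: 3·5 = 15 | 1·1+1·8+3·2 = 15
Q: 3·3 = 9 | 1·0+1·3+3·2 = 9
gcd(3,1,1,3) = 1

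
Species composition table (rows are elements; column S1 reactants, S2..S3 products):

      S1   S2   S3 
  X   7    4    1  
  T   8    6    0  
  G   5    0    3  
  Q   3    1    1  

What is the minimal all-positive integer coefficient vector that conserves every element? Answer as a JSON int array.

Coefficients: [3, 4, 5]

X: 3·7 = 21 | 4·4+5·1 = 21
T: 3·8 = 24 | 4·6+5·0 = 24
G: 3·5 = 15 | 4·0+5·3 = 15
Q: 3·3 = 9 | 4·1+5·1 = 9
gcd(3,4,5) = 1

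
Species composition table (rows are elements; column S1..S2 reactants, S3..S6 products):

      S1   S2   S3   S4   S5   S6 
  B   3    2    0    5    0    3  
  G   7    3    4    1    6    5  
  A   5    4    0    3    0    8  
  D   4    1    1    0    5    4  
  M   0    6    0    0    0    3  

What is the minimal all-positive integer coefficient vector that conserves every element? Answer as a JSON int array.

B: 6·3+2·2 = 22 | 5·0+2·5+1·0+4·3 = 22
G: 6·7+2·3 = 48 | 5·4+2·1+1·6+4·5 = 48
A: 6·5+2·4 = 38 | 5·0+2·3+1·0+4·8 = 38
D: 6·4+2·1 = 26 | 5·1+2·0+1·5+4·4 = 26
M: 6·0+2·6 = 12 | 5·0+2·0+1·0+4·3 = 12
gcd(6,2,5,2,1,4) = 1

Coefficients: [6, 2, 5, 2, 1, 4]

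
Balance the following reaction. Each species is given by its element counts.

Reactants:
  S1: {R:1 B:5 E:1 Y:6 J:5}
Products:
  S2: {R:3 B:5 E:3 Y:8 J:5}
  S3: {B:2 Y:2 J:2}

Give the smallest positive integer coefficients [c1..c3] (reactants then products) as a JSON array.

Coefficients: [3, 1, 5]

R: 3·1 = 3 | 1·3+5·0 = 3
B: 3·5 = 15 | 1·5+5·2 = 15
E: 3·1 = 3 | 1·3+5·0 = 3
Y: 3·6 = 18 | 1·8+5·2 = 18
J: 3·5 = 15 | 1·5+5·2 = 15
gcd(3,1,5) = 1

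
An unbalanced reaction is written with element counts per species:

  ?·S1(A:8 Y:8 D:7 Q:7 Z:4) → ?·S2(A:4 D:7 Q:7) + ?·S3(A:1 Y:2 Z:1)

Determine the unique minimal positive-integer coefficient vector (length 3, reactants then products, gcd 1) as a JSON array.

A: 1·8 = 8 | 1·4+4·1 = 8
Y: 1·8 = 8 | 1·0+4·2 = 8
D: 1·7 = 7 | 1·7+4·0 = 7
Q: 1·7 = 7 | 1·7+4·0 = 7
Z: 1·4 = 4 | 1·0+4·1 = 4
gcd(1,1,4) = 1

Coefficients: [1, 1, 4]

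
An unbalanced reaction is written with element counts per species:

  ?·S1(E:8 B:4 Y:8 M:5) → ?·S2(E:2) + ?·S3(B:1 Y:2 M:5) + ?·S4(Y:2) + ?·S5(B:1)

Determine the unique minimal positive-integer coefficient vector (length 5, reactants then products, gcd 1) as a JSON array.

E: 1·8 = 8 | 4·2+1·0+3·0+3·0 = 8
B: 1·4 = 4 | 4·0+1·1+3·0+3·1 = 4
Y: 1·8 = 8 | 4·0+1·2+3·2+3·0 = 8
M: 1·5 = 5 | 4·0+1·5+3·0+3·0 = 5
gcd(1,4,1,3,3) = 1

Coefficients: [1, 4, 1, 3, 3]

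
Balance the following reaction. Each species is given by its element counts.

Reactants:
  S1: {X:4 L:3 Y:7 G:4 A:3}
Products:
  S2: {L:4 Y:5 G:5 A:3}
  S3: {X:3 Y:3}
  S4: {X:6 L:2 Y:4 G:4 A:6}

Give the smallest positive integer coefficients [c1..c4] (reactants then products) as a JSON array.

Coefficients: [6, 4, 6, 1]

X: 6·4 = 24 | 4·0+6·3+1·6 = 24
L: 6·3 = 18 | 4·4+6·0+1·2 = 18
Y: 6·7 = 42 | 4·5+6·3+1·4 = 42
G: 6·4 = 24 | 4·5+6·0+1·4 = 24
A: 6·3 = 18 | 4·3+6·0+1·6 = 18
gcd(6,4,6,1) = 1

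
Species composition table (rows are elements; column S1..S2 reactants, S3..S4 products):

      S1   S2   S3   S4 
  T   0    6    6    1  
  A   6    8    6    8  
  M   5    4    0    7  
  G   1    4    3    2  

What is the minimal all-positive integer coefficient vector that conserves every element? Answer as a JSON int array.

T: 6·0+3·6 = 18 | 2·6+6·1 = 18
A: 6·6+3·8 = 60 | 2·6+6·8 = 60
M: 6·5+3·4 = 42 | 2·0+6·7 = 42
G: 6·1+3·4 = 18 | 2·3+6·2 = 18
gcd(6,3,2,6) = 1

Coefficients: [6, 3, 2, 6]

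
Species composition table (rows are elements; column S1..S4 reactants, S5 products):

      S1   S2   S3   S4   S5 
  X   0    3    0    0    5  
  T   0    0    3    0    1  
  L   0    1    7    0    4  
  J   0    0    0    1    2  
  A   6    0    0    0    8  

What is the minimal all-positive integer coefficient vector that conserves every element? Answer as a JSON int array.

X: 4·0+5·3+1·0+6·0 = 15 | 3·5 = 15
T: 4·0+5·0+1·3+6·0 = 3 | 3·1 = 3
L: 4·0+5·1+1·7+6·0 = 12 | 3·4 = 12
J: 4·0+5·0+1·0+6·1 = 6 | 3·2 = 6
A: 4·6+5·0+1·0+6·0 = 24 | 3·8 = 24
gcd(4,5,1,6,3) = 1

Coefficients: [4, 5, 1, 6, 3]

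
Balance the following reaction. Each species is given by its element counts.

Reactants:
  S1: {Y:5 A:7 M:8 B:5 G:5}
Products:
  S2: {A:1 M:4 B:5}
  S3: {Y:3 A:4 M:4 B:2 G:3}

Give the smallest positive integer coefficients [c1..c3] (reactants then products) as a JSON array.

Y: 3·5 = 15 | 1·0+5·3 = 15
A: 3·7 = 21 | 1·1+5·4 = 21
M: 3·8 = 24 | 1·4+5·4 = 24
B: 3·5 = 15 | 1·5+5·2 = 15
G: 3·5 = 15 | 1·0+5·3 = 15
gcd(3,1,5) = 1

Coefficients: [3, 1, 5]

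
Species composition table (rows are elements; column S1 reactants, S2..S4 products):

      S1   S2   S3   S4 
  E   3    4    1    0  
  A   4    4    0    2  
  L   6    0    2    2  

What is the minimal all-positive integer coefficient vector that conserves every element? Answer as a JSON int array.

Coefficients: [3, 1, 5, 4]

E: 3·3 = 9 | 1·4+5·1+4·0 = 9
A: 3·4 = 12 | 1·4+5·0+4·2 = 12
L: 3·6 = 18 | 1·0+5·2+4·2 = 18
gcd(3,1,5,4) = 1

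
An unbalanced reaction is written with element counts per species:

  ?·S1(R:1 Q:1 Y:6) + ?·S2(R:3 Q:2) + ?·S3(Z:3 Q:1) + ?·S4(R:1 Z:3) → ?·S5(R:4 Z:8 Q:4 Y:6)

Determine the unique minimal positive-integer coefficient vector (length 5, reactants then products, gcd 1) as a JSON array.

R: 3·1+2·3+5·0+3·1 = 12 | 3·4 = 12
Z: 3·0+2·0+5·3+3·3 = 24 | 3·8 = 24
Q: 3·1+2·2+5·1+3·0 = 12 | 3·4 = 12
Y: 3·6+2·0+5·0+3·0 = 18 | 3·6 = 18
gcd(3,2,5,3,3) = 1

Coefficients: [3, 2, 5, 3, 3]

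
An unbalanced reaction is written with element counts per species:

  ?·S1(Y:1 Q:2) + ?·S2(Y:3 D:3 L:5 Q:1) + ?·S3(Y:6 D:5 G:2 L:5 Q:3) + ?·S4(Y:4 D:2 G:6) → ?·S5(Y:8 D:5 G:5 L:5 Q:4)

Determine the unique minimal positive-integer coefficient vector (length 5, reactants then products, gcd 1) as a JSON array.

Coefficients: [5, 3, 1, 3, 4]

Y: 5·1+3·3+1·6+3·4 = 32 | 4·8 = 32
D: 5·0+3·3+1·5+3·2 = 20 | 4·5 = 20
G: 5·0+3·0+1·2+3·6 = 20 | 4·5 = 20
L: 5·0+3·5+1·5+3·0 = 20 | 4·5 = 20
Q: 5·2+3·1+1·3+3·0 = 16 | 4·4 = 16
gcd(5,3,1,3,4) = 1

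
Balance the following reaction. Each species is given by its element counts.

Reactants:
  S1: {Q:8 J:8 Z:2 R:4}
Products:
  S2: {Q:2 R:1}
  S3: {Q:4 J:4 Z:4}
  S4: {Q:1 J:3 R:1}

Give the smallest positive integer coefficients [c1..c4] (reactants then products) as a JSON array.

Coefficients: [2, 4, 1, 4]

Q: 2·8 = 16 | 4·2+1·4+4·1 = 16
J: 2·8 = 16 | 4·0+1·4+4·3 = 16
Z: 2·2 = 4 | 4·0+1·4+4·0 = 4
R: 2·4 = 8 | 4·1+1·0+4·1 = 8
gcd(2,4,1,4) = 1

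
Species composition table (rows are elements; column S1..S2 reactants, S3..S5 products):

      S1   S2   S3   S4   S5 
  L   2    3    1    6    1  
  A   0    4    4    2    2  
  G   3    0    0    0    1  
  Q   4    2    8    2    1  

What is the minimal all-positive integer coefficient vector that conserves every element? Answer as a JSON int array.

Coefficients: [2, 5, 1, 2, 6]

L: 2·2+5·3 = 19 | 1·1+2·6+6·1 = 19
A: 2·0+5·4 = 20 | 1·4+2·2+6·2 = 20
G: 2·3+5·0 = 6 | 1·0+2·0+6·1 = 6
Q: 2·4+5·2 = 18 | 1·8+2·2+6·1 = 18
gcd(2,5,1,2,6) = 1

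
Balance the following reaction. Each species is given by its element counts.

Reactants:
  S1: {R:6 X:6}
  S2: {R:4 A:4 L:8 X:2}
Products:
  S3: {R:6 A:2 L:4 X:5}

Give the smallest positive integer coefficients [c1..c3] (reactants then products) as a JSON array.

R: 4·6+3·4 = 36 | 6·6 = 36
A: 4·0+3·4 = 12 | 6·2 = 12
L: 4·0+3·8 = 24 | 6·4 = 24
X: 4·6+3·2 = 30 | 6·5 = 30
gcd(4,3,6) = 1

Coefficients: [4, 3, 6]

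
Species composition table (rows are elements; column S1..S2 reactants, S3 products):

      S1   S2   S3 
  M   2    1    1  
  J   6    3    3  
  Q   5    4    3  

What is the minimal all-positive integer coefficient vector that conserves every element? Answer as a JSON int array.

Coefficients: [1, 1, 3]

M: 1·2+1·1 = 3 | 3·1 = 3
J: 1·6+1·3 = 9 | 3·3 = 9
Q: 1·5+1·4 = 9 | 3·3 = 9
gcd(1,1,3) = 1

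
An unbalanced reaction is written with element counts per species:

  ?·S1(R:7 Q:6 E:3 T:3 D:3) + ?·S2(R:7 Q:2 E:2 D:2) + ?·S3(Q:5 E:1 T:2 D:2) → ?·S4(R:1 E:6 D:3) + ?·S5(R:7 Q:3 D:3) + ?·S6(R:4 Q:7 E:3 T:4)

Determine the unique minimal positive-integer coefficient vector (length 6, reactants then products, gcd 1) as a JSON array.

R: 2·7+6·7+3·0 = 56 | 2·1+6·7+3·4 = 56
Q: 2·6+6·2+3·5 = 39 | 2·0+6·3+3·7 = 39
E: 2·3+6·2+3·1 = 21 | 2·6+6·0+3·3 = 21
T: 2·3+6·0+3·2 = 12 | 2·0+6·0+3·4 = 12
D: 2·3+6·2+3·2 = 24 | 2·3+6·3+3·0 = 24
gcd(2,6,3,2,6,3) = 1

Coefficients: [2, 6, 3, 2, 6, 3]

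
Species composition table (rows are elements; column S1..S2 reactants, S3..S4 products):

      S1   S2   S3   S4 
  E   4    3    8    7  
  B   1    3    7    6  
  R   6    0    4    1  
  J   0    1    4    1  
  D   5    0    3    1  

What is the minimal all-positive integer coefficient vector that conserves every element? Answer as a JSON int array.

E: 1·4+6·3 = 22 | 1·8+2·7 = 22
B: 1·1+6·3 = 19 | 1·7+2·6 = 19
R: 1·6+6·0 = 6 | 1·4+2·1 = 6
J: 1·0+6·1 = 6 | 1·4+2·1 = 6
D: 1·5+6·0 = 5 | 1·3+2·1 = 5
gcd(1,6,1,2) = 1

Coefficients: [1, 6, 1, 2]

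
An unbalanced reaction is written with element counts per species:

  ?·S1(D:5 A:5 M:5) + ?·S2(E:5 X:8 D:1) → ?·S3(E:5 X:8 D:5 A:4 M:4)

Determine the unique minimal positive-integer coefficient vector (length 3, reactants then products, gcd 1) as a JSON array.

Coefficients: [4, 5, 5]

E: 4·0+5·5 = 25 | 5·5 = 25
X: 4·0+5·8 = 40 | 5·8 = 40
D: 4·5+5·1 = 25 | 5·5 = 25
A: 4·5+5·0 = 20 | 5·4 = 20
M: 4·5+5·0 = 20 | 5·4 = 20
gcd(4,5,5) = 1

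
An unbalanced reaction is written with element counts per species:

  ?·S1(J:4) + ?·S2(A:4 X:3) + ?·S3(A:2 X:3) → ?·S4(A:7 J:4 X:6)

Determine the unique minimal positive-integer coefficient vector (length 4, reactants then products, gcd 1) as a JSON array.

A: 2·0+3·4+1·2 = 14 | 2·7 = 14
J: 2·4+3·0+1·0 = 8 | 2·4 = 8
X: 2·0+3·3+1·3 = 12 | 2·6 = 12
gcd(2,3,1,2) = 1

Coefficients: [2, 3, 1, 2]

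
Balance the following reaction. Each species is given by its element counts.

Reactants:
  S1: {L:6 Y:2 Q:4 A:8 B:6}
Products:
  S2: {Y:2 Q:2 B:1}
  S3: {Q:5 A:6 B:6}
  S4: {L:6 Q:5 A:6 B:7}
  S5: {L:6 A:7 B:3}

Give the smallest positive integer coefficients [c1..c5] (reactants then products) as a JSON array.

Coefficients: [5, 5, 1, 1, 4]

L: 5·6 = 30 | 5·0+1·0+1·6+4·6 = 30
Y: 5·2 = 10 | 5·2+1·0+1·0+4·0 = 10
Q: 5·4 = 20 | 5·2+1·5+1·5+4·0 = 20
A: 5·8 = 40 | 5·0+1·6+1·6+4·7 = 40
B: 5·6 = 30 | 5·1+1·6+1·7+4·3 = 30
gcd(5,5,1,1,4) = 1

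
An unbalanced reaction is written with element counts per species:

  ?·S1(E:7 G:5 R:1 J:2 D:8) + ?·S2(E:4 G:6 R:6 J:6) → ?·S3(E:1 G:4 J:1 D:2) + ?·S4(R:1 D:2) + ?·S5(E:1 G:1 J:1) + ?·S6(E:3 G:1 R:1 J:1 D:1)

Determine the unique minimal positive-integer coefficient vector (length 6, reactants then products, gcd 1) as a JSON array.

E: 2·7+1·4 = 18 | 2·1+4·0+4·1+4·3 = 18
G: 2·5+1·6 = 16 | 2·4+4·0+4·1+4·1 = 16
R: 2·1+1·6 = 8 | 2·0+4·1+4·0+4·1 = 8
J: 2·2+1·6 = 10 | 2·1+4·0+4·1+4·1 = 10
D: 2·8+1·0 = 16 | 2·2+4·2+4·0+4·1 = 16
gcd(2,1,2,4,4,4) = 1

Coefficients: [2, 1, 2, 4, 4, 4]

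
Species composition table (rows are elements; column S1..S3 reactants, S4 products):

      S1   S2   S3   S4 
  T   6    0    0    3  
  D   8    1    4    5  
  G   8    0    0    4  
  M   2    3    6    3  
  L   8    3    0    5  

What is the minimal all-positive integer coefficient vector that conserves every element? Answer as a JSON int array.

Coefficients: [3, 2, 1, 6]

T: 3·6+2·0+1·0 = 18 | 6·3 = 18
D: 3·8+2·1+1·4 = 30 | 6·5 = 30
G: 3·8+2·0+1·0 = 24 | 6·4 = 24
M: 3·2+2·3+1·6 = 18 | 6·3 = 18
L: 3·8+2·3+1·0 = 30 | 6·5 = 30
gcd(3,2,1,6) = 1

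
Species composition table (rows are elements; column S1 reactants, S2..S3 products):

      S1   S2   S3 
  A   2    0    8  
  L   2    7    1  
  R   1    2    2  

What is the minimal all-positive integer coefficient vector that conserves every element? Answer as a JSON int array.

Coefficients: [4, 1, 1]

A: 4·2 = 8 | 1·0+1·8 = 8
L: 4·2 = 8 | 1·7+1·1 = 8
R: 4·1 = 4 | 1·2+1·2 = 4
gcd(4,1,1) = 1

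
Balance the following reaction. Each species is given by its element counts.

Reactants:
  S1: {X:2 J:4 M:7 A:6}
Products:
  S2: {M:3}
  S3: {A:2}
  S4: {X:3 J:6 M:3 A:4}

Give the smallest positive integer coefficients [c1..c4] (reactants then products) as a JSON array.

Coefficients: [3, 5, 5, 2]

X: 3·2 = 6 | 5·0+5·0+2·3 = 6
J: 3·4 = 12 | 5·0+5·0+2·6 = 12
M: 3·7 = 21 | 5·3+5·0+2·3 = 21
A: 3·6 = 18 | 5·0+5·2+2·4 = 18
gcd(3,5,5,2) = 1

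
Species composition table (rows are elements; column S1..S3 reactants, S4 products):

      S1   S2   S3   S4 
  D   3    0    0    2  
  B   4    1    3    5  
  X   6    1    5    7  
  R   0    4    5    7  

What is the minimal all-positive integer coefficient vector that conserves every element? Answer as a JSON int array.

D: 2·3+4·0+1·0 = 6 | 3·2 = 6
B: 2·4+4·1+1·3 = 15 | 3·5 = 15
X: 2·6+4·1+1·5 = 21 | 3·7 = 21
R: 2·0+4·4+1·5 = 21 | 3·7 = 21
gcd(2,4,1,3) = 1

Coefficients: [2, 4, 1, 3]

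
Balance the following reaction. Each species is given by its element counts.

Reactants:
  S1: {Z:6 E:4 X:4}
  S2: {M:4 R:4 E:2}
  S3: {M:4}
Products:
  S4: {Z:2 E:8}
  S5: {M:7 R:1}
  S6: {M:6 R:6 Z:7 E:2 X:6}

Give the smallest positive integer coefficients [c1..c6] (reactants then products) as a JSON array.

Coefficients: [3, 4, 6, 2, 4, 2]

M: 3·0+4·4+6·4 = 40 | 2·0+4·7+2·6 = 40
R: 3·0+4·4+6·0 = 16 | 2·0+4·1+2·6 = 16
Z: 3·6+4·0+6·0 = 18 | 2·2+4·0+2·7 = 18
E: 3·4+4·2+6·0 = 20 | 2·8+4·0+2·2 = 20
X: 3·4+4·0+6·0 = 12 | 2·0+4·0+2·6 = 12
gcd(3,4,6,2,4,2) = 1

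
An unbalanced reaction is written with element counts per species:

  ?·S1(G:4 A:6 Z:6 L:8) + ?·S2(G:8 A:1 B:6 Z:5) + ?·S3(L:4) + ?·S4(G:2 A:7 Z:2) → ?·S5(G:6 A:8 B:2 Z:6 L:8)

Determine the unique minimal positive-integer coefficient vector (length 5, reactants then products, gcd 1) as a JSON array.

Coefficients: [3, 2, 6, 4, 6]

G: 3·4+2·8+6·0+4·2 = 36 | 6·6 = 36
A: 3·6+2·1+6·0+4·7 = 48 | 6·8 = 48
B: 3·0+2·6+6·0+4·0 = 12 | 6·2 = 12
Z: 3·6+2·5+6·0+4·2 = 36 | 6·6 = 36
L: 3·8+2·0+6·4+4·0 = 48 | 6·8 = 48
gcd(3,2,6,4,6) = 1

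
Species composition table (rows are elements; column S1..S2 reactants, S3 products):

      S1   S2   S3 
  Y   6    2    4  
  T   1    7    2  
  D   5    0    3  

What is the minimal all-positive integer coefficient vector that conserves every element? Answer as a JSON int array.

Coefficients: [3, 1, 5]

Y: 3·6+1·2 = 20 | 5·4 = 20
T: 3·1+1·7 = 10 | 5·2 = 10
D: 3·5+1·0 = 15 | 5·3 = 15
gcd(3,1,5) = 1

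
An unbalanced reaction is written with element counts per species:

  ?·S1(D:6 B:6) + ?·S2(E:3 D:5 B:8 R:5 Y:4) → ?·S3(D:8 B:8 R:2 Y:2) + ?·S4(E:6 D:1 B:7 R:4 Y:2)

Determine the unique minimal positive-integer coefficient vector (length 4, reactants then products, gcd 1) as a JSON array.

Coefficients: [5, 4, 6, 2]

E: 5·0+4·3 = 12 | 6·0+2·6 = 12
D: 5·6+4·5 = 50 | 6·8+2·1 = 50
B: 5·6+4·8 = 62 | 6·8+2·7 = 62
R: 5·0+4·5 = 20 | 6·2+2·4 = 20
Y: 5·0+4·4 = 16 | 6·2+2·2 = 16
gcd(5,4,6,2) = 1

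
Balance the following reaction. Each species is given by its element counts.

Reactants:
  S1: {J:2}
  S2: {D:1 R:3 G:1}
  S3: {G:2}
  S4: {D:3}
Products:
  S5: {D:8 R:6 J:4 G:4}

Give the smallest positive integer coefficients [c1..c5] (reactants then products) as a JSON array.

Coefficients: [2, 2, 1, 2, 1]

D: 2·0+2·1+1·0+2·3 = 8 | 1·8 = 8
R: 2·0+2·3+1·0+2·0 = 6 | 1·6 = 6
J: 2·2+2·0+1·0+2·0 = 4 | 1·4 = 4
G: 2·0+2·1+1·2+2·0 = 4 | 1·4 = 4
gcd(2,2,1,2,1) = 1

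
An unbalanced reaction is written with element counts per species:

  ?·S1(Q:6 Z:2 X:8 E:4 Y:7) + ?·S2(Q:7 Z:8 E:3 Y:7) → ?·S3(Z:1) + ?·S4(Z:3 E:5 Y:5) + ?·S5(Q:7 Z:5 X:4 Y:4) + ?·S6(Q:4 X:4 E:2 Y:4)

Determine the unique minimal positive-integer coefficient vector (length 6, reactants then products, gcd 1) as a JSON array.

Q: 2·6+1·7 = 19 | 4·0+1·0+1·7+3·4 = 19
Z: 2·2+1·8 = 12 | 4·1+1·3+1·5+3·0 = 12
X: 2·8+1·0 = 16 | 4·0+1·0+1·4+3·4 = 16
E: 2·4+1·3 = 11 | 4·0+1·5+1·0+3·2 = 11
Y: 2·7+1·7 = 21 | 4·0+1·5+1·4+3·4 = 21
gcd(2,1,4,1,1,3) = 1

Coefficients: [2, 1, 4, 1, 1, 3]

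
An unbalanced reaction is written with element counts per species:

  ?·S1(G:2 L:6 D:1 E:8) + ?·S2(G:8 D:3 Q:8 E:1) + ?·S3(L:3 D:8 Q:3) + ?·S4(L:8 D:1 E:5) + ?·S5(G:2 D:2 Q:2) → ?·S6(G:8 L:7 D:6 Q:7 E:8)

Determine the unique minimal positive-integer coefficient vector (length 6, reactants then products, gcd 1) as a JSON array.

G: 4·2+3·8+1·0+1·0+4·2 = 40 | 5·8 = 40
L: 4·6+3·0+1·3+1·8+4·0 = 35 | 5·7 = 35
D: 4·1+3·3+1·8+1·1+4·2 = 30 | 5·6 = 30
Q: 4·0+3·8+1·3+1·0+4·2 = 35 | 5·7 = 35
E: 4·8+3·1+1·0+1·5+4·0 = 40 | 5·8 = 40
gcd(4,3,1,1,4,5) = 1

Coefficients: [4, 3, 1, 1, 4, 5]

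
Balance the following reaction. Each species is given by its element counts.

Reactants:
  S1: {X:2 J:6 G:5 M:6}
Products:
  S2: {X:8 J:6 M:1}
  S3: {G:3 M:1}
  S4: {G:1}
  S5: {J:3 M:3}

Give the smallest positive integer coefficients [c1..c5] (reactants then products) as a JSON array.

X: 4·2 = 8 | 1·8+5·0+5·0+6·0 = 8
J: 4·6 = 24 | 1·6+5·0+5·0+6·3 = 24
G: 4·5 = 20 | 1·0+5·3+5·1+6·0 = 20
M: 4·6 = 24 | 1·1+5·1+5·0+6·3 = 24
gcd(4,1,5,5,6) = 1

Coefficients: [4, 1, 5, 5, 6]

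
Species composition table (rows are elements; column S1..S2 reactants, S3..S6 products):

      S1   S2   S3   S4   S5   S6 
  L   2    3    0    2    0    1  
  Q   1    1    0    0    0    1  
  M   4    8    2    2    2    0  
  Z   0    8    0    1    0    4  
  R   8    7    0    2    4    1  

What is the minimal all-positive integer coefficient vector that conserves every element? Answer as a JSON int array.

L: 2·2+3·3 = 13 | 6·0+4·2+6·0+5·1 = 13
Q: 2·1+3·1 = 5 | 6·0+4·0+6·0+5·1 = 5
M: 2·4+3·8 = 32 | 6·2+4·2+6·2+5·0 = 32
Z: 2·0+3·8 = 24 | 6·0+4·1+6·0+5·4 = 24
R: 2·8+3·7 = 37 | 6·0+4·2+6·4+5·1 = 37
gcd(2,3,6,4,6,5) = 1

Coefficients: [2, 3, 6, 4, 6, 5]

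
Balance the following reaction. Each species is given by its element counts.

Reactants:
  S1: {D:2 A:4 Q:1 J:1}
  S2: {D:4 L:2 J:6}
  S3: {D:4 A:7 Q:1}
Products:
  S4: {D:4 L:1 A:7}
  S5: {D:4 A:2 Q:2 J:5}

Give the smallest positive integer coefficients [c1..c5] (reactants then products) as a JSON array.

Coefficients: [2, 3, 6, 6, 4]

D: 2·2+3·4+6·4 = 40 | 6·4+4·4 = 40
L: 2·0+3·2+6·0 = 6 | 6·1+4·0 = 6
A: 2·4+3·0+6·7 = 50 | 6·7+4·2 = 50
Q: 2·1+3·0+6·1 = 8 | 6·0+4·2 = 8
J: 2·1+3·6+6·0 = 20 | 6·0+4·5 = 20
gcd(2,3,6,6,4) = 1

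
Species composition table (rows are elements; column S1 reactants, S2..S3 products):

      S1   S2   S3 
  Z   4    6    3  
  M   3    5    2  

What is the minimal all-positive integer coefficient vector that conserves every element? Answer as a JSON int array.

Coefficients: [3, 1, 2]

Z: 3·4 = 12 | 1·6+2·3 = 12
M: 3·3 = 9 | 1·5+2·2 = 9
gcd(3,1,2) = 1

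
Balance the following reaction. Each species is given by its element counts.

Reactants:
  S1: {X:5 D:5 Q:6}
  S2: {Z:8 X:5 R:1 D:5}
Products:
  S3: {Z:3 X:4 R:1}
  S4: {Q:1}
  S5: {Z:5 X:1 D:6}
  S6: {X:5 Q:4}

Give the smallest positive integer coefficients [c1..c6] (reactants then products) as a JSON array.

Z: 1·0+5·8 = 40 | 5·3+2·0+5·5+1·0 = 40
X: 1·5+5·5 = 30 | 5·4+2·0+5·1+1·5 = 30
R: 1·0+5·1 = 5 | 5·1+2·0+5·0+1·0 = 5
D: 1·5+5·5 = 30 | 5·0+2·0+5·6+1·0 = 30
Q: 1·6+5·0 = 6 | 5·0+2·1+5·0+1·4 = 6
gcd(1,5,5,2,5,1) = 1

Coefficients: [1, 5, 5, 2, 5, 1]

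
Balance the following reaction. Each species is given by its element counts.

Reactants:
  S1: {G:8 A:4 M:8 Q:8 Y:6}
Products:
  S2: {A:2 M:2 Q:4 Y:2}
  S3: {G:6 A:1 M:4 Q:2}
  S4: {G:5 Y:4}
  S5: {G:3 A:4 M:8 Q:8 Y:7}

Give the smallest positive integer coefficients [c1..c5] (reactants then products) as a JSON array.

G: 5·8 = 40 | 4·0+4·6+2·5+2·3 = 40
A: 5·4 = 20 | 4·2+4·1+2·0+2·4 = 20
M: 5·8 = 40 | 4·2+4·4+2·0+2·8 = 40
Q: 5·8 = 40 | 4·4+4·2+2·0+2·8 = 40
Y: 5·6 = 30 | 4·2+4·0+2·4+2·7 = 30
gcd(5,4,4,2,2) = 1

Coefficients: [5, 4, 4, 2, 2]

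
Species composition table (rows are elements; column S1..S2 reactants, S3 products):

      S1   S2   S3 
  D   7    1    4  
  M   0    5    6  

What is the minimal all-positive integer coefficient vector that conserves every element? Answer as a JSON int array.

Coefficients: [2, 6, 5]

D: 2·7+6·1 = 20 | 5·4 = 20
M: 2·0+6·5 = 30 | 5·6 = 30
gcd(2,6,5) = 1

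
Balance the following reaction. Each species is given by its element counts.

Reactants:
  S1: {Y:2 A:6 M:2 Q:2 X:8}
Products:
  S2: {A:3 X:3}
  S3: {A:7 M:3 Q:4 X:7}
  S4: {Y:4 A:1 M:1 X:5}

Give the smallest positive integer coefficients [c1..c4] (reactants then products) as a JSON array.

Y: 6·2 = 12 | 4·0+3·0+3·4 = 12
A: 6·6 = 36 | 4·3+3·7+3·1 = 36
M: 6·2 = 12 | 4·0+3·3+3·1 = 12
Q: 6·2 = 12 | 4·0+3·4+3·0 = 12
X: 6·8 = 48 | 4·3+3·7+3·5 = 48
gcd(6,4,3,3) = 1

Coefficients: [6, 4, 3, 3]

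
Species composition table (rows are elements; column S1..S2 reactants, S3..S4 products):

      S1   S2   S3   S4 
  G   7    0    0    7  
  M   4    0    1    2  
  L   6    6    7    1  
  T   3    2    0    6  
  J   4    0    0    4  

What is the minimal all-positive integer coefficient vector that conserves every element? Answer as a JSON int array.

G: 2·7+3·0 = 14 | 4·0+2·7 = 14
M: 2·4+3·0 = 8 | 4·1+2·2 = 8
L: 2·6+3·6 = 30 | 4·7+2·1 = 30
T: 2·3+3·2 = 12 | 4·0+2·6 = 12
J: 2·4+3·0 = 8 | 4·0+2·4 = 8
gcd(2,3,4,2) = 1

Coefficients: [2, 3, 4, 2]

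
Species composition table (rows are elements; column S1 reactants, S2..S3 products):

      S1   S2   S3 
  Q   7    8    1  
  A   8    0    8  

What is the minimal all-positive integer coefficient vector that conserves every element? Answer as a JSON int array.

Q: 4·7 = 28 | 3·8+4·1 = 28
A: 4·8 = 32 | 3·0+4·8 = 32
gcd(4,3,4) = 1

Coefficients: [4, 3, 4]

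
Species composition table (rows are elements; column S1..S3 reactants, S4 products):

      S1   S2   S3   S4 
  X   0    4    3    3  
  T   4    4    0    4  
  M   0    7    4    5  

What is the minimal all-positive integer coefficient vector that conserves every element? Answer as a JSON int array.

X: 2·0+3·4+1·3 = 15 | 5·3 = 15
T: 2·4+3·4+1·0 = 20 | 5·4 = 20
M: 2·0+3·7+1·4 = 25 | 5·5 = 25
gcd(2,3,1,5) = 1

Coefficients: [2, 3, 1, 5]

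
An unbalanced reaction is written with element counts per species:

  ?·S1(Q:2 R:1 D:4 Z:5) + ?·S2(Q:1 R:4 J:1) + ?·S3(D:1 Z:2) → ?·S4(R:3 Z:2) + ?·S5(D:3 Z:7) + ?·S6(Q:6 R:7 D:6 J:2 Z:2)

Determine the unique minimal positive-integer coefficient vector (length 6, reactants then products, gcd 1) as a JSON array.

Coefficients: [2, 2, 4, 1, 2, 1]

Q: 2·2+2·1+4·0 = 6 | 1·0+2·0+1·6 = 6
R: 2·1+2·4+4·0 = 10 | 1·3+2·0+1·7 = 10
D: 2·4+2·0+4·1 = 12 | 1·0+2·3+1·6 = 12
J: 2·0+2·1+4·0 = 2 | 1·0+2·0+1·2 = 2
Z: 2·5+2·0+4·2 = 18 | 1·2+2·7+1·2 = 18
gcd(2,2,4,1,2,1) = 1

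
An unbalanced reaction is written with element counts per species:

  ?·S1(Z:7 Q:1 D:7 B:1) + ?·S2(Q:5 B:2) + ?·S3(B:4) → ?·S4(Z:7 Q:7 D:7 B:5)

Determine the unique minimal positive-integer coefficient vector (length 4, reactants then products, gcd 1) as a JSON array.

Coefficients: [5, 6, 2, 5]

Z: 5·7+6·0+2·0 = 35 | 5·7 = 35
Q: 5·1+6·5+2·0 = 35 | 5·7 = 35
D: 5·7+6·0+2·0 = 35 | 5·7 = 35
B: 5·1+6·2+2·4 = 25 | 5·5 = 25
gcd(5,6,2,5) = 1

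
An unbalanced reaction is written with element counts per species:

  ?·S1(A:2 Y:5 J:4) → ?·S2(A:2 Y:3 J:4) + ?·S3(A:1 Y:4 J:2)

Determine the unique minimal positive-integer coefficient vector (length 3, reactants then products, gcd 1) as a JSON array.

Coefficients: [5, 3, 4]

A: 5·2 = 10 | 3·2+4·1 = 10
Y: 5·5 = 25 | 3·3+4·4 = 25
J: 5·4 = 20 | 3·4+4·2 = 20
gcd(5,3,4) = 1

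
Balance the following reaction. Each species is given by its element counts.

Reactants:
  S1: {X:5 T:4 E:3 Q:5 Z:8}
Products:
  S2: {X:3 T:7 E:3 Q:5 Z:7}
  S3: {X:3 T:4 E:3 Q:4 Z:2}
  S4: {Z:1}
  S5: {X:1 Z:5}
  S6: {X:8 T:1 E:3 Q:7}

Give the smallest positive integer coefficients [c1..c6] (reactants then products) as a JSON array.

X: 4·5 = 20 | 1·3+2·3+6·0+3·1+1·8 = 20
T: 4·4 = 16 | 1·7+2·4+6·0+3·0+1·1 = 16
E: 4·3 = 12 | 1·3+2·3+6·0+3·0+1·3 = 12
Q: 4·5 = 20 | 1·5+2·4+6·0+3·0+1·7 = 20
Z: 4·8 = 32 | 1·7+2·2+6·1+3·5+1·0 = 32
gcd(4,1,2,6,3,1) = 1

Coefficients: [4, 1, 2, 6, 3, 1]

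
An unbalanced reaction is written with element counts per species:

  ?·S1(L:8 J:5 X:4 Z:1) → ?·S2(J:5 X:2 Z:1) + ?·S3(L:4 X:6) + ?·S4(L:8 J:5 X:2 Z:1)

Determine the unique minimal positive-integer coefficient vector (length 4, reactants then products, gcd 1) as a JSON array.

L: 6·8 = 48 | 1·0+2·4+5·8 = 48
J: 6·5 = 30 | 1·5+2·0+5·5 = 30
X: 6·4 = 24 | 1·2+2·6+5·2 = 24
Z: 6·1 = 6 | 1·1+2·0+5·1 = 6
gcd(6,1,2,5) = 1

Coefficients: [6, 1, 2, 5]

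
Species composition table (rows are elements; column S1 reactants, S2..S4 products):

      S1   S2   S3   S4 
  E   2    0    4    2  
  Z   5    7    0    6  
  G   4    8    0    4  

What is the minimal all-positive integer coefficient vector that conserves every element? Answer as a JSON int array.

E: 5·2 = 10 | 1·0+1·4+3·2 = 10
Z: 5·5 = 25 | 1·7+1·0+3·6 = 25
G: 5·4 = 20 | 1·8+1·0+3·4 = 20
gcd(5,1,1,3) = 1

Coefficients: [5, 1, 1, 3]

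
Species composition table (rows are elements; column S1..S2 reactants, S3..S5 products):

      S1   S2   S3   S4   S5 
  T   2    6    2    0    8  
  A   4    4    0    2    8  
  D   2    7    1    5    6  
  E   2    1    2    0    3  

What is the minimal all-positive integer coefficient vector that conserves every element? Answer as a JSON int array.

Coefficients: [4, 3, 1, 2, 3]

T: 4·2+3·6 = 26 | 1·2+2·0+3·8 = 26
A: 4·4+3·4 = 28 | 1·0+2·2+3·8 = 28
D: 4·2+3·7 = 29 | 1·1+2·5+3·6 = 29
E: 4·2+3·1 = 11 | 1·2+2·0+3·3 = 11
gcd(4,3,1,2,3) = 1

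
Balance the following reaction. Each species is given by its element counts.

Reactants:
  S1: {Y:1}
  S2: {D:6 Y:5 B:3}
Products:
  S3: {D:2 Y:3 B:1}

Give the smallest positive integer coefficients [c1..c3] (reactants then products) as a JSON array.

Coefficients: [4, 1, 3]

D: 4·0+1·6 = 6 | 3·2 = 6
Y: 4·1+1·5 = 9 | 3·3 = 9
B: 4·0+1·3 = 3 | 3·1 = 3
gcd(4,1,3) = 1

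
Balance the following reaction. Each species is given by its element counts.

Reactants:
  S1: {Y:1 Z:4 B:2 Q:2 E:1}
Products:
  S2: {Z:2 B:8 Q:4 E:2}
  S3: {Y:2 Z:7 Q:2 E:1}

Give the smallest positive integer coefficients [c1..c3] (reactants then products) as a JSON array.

Y: 4·1 = 4 | 1·0+2·2 = 4
Z: 4·4 = 16 | 1·2+2·7 = 16
B: 4·2 = 8 | 1·8+2·0 = 8
Q: 4·2 = 8 | 1·4+2·2 = 8
E: 4·1 = 4 | 1·2+2·1 = 4
gcd(4,1,2) = 1

Coefficients: [4, 1, 2]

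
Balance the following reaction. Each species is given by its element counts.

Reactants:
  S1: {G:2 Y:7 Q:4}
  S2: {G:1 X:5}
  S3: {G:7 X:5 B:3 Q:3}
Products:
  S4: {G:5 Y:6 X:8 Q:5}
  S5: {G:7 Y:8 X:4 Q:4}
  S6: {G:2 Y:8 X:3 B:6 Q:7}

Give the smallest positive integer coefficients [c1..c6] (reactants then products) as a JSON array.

G: 6·2+5·1+2·7 = 31 | 3·5+2·7+1·2 = 31
Y: 6·7+5·0+2·0 = 42 | 3·6+2·8+1·8 = 42
X: 6·0+5·5+2·5 = 35 | 3·8+2·4+1·3 = 35
B: 6·0+5·0+2·3 = 6 | 3·0+2·0+1·6 = 6
Q: 6·4+5·0+2·3 = 30 | 3·5+2·4+1·7 = 30
gcd(6,5,2,3,2,1) = 1

Coefficients: [6, 5, 2, 3, 2, 1]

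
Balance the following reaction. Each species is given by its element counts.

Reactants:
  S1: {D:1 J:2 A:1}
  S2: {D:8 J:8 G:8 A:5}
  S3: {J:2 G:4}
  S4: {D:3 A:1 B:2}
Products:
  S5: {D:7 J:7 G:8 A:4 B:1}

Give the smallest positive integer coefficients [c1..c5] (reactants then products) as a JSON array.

Coefficients: [1, 4, 4, 3, 6]

D: 1·1+4·8+4·0+3·3 = 42 | 6·7 = 42
J: 1·2+4·8+4·2+3·0 = 42 | 6·7 = 42
G: 1·0+4·8+4·4+3·0 = 48 | 6·8 = 48
A: 1·1+4·5+4·0+3·1 = 24 | 6·4 = 24
B: 1·0+4·0+4·0+3·2 = 6 | 6·1 = 6
gcd(1,4,4,3,6) = 1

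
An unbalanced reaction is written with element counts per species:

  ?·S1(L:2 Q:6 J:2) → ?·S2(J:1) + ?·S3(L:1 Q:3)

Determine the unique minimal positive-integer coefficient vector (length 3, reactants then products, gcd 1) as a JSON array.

L: 1·2 = 2 | 2·0+2·1 = 2
Q: 1·6 = 6 | 2·0+2·3 = 6
J: 1·2 = 2 | 2·1+2·0 = 2
gcd(1,2,2) = 1

Coefficients: [1, 2, 2]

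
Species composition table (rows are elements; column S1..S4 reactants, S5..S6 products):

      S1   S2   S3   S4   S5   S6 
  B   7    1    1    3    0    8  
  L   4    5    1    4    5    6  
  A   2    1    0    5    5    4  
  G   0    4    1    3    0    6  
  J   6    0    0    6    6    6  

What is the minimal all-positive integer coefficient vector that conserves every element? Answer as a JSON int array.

Coefficients: [2, 2, 1, 5, 3, 4]

B: 2·7+2·1+1·1+5·3 = 32 | 3·0+4·8 = 32
L: 2·4+2·5+1·1+5·4 = 39 | 3·5+4·6 = 39
A: 2·2+2·1+1·0+5·5 = 31 | 3·5+4·4 = 31
G: 2·0+2·4+1·1+5·3 = 24 | 3·0+4·6 = 24
J: 2·6+2·0+1·0+5·6 = 42 | 3·6+4·6 = 42
gcd(2,2,1,5,3,4) = 1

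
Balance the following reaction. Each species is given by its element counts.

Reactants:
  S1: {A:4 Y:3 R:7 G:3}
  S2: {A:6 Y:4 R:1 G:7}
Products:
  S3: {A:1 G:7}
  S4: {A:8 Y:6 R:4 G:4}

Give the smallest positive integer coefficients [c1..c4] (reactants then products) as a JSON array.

A: 2·4+6·6 = 44 | 4·1+5·8 = 44
Y: 2·3+6·4 = 30 | 4·0+5·6 = 30
R: 2·7+6·1 = 20 | 4·0+5·4 = 20
G: 2·3+6·7 = 48 | 4·7+5·4 = 48
gcd(2,6,4,5) = 1

Coefficients: [2, 6, 4, 5]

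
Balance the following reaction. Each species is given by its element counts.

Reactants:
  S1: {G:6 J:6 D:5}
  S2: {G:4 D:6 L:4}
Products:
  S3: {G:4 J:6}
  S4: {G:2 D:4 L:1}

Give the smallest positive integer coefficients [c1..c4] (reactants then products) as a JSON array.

Coefficients: [2, 1, 2, 4]

G: 2·6+1·4 = 16 | 2·4+4·2 = 16
J: 2·6+1·0 = 12 | 2·6+4·0 = 12
D: 2·5+1·6 = 16 | 2·0+4·4 = 16
L: 2·0+1·4 = 4 | 2·0+4·1 = 4
gcd(2,1,2,4) = 1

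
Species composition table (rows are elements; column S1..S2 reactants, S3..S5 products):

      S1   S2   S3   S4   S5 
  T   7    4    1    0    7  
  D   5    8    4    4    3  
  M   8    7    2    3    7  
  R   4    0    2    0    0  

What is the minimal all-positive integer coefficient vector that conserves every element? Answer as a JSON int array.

Coefficients: [3, 5, 6, 4, 5]

T: 3·7+5·4 = 41 | 6·1+4·0+5·7 = 41
D: 3·5+5·8 = 55 | 6·4+4·4+5·3 = 55
M: 3·8+5·7 = 59 | 6·2+4·3+5·7 = 59
R: 3·4+5·0 = 12 | 6·2+4·0+5·0 = 12
gcd(3,5,6,4,5) = 1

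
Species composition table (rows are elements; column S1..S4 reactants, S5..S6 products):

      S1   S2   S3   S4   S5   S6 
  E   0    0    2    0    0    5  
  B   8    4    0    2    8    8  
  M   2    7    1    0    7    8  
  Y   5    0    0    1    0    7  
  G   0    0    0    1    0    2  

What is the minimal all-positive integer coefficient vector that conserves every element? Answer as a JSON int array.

E: 2·0+4·0+5·2+4·0 = 10 | 3·0+2·5 = 10
B: 2·8+4·4+5·0+4·2 = 40 | 3·8+2·8 = 40
M: 2·2+4·7+5·1+4·0 = 37 | 3·7+2·8 = 37
Y: 2·5+4·0+5·0+4·1 = 14 | 3·0+2·7 = 14
G: 2·0+4·0+5·0+4·1 = 4 | 3·0+2·2 = 4
gcd(2,4,5,4,3,2) = 1

Coefficients: [2, 4, 5, 4, 3, 2]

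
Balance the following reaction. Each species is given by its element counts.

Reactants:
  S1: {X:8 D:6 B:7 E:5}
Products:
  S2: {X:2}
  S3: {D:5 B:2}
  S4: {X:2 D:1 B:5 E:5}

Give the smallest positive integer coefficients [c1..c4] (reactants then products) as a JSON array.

Coefficients: [1, 3, 1, 1]

X: 1·8 = 8 | 3·2+1·0+1·2 = 8
D: 1·6 = 6 | 3·0+1·5+1·1 = 6
B: 1·7 = 7 | 3·0+1·2+1·5 = 7
E: 1·5 = 5 | 3·0+1·0+1·5 = 5
gcd(1,3,1,1) = 1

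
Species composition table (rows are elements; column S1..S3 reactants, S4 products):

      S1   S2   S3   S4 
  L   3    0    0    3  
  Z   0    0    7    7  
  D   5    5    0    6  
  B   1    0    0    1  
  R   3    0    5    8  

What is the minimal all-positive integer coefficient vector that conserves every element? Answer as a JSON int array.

Coefficients: [5, 1, 5, 5]

L: 5·3+1·0+5·0 = 15 | 5·3 = 15
Z: 5·0+1·0+5·7 = 35 | 5·7 = 35
D: 5·5+1·5+5·0 = 30 | 5·6 = 30
B: 5·1+1·0+5·0 = 5 | 5·1 = 5
R: 5·3+1·0+5·5 = 40 | 5·8 = 40
gcd(5,1,5,5) = 1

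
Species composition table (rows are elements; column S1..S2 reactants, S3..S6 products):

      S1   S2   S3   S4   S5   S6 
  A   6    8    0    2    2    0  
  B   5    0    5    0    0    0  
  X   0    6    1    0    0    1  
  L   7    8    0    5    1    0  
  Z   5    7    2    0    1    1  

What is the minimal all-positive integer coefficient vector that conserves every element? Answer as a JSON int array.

Coefficients: [1, 1, 1, 2, 5, 5]

A: 1·6+1·8 = 14 | 1·0+2·2+5·2+5·0 = 14
B: 1·5+1·0 = 5 | 1·5+2·0+5·0+5·0 = 5
X: 1·0+1·6 = 6 | 1·1+2·0+5·0+5·1 = 6
L: 1·7+1·8 = 15 | 1·0+2·5+5·1+5·0 = 15
Z: 1·5+1·7 = 12 | 1·2+2·0+5·1+5·1 = 12
gcd(1,1,1,2,5,5) = 1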